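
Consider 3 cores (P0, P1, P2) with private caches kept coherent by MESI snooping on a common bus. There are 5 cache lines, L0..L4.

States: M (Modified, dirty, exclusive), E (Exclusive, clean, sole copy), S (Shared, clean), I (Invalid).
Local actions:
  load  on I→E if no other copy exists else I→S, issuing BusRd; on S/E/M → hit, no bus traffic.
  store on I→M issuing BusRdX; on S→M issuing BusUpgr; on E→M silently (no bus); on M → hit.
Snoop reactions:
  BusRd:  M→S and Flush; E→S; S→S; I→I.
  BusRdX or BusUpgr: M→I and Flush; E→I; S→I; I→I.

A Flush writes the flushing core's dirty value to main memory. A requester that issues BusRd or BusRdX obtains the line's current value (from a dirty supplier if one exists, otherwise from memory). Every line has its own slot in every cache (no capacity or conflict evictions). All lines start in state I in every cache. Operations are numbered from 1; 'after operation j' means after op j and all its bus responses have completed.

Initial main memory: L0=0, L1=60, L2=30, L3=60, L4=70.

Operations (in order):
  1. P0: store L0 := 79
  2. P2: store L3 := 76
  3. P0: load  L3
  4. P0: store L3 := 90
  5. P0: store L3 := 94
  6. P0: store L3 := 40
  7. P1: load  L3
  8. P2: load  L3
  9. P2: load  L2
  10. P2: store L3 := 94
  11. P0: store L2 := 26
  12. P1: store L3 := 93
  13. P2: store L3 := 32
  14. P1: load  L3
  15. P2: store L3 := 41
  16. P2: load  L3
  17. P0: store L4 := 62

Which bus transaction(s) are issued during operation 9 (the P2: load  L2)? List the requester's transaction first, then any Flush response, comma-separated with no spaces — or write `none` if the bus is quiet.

bus = BusRd

  op1 P0: store L0 := 79 → M/I/I on L0; bus BusRdX; mem=0
  op2 P2: store L3 := 76 → I/I/M on L3; bus BusRdX; mem=60
  op3 P0: load  L3 → S/I/S on L3; bus BusRd Flush; mem=76
  op4 P0: store L3 := 90 → M/I/I on L3; bus BusUpgr; mem=76
  op5 P0: store L3 := 94 → M/I/I on L3; bus (none); mem=76
  op6 P0: store L3 := 40 → M/I/I on L3; bus (none); mem=76
  op7 P1: load  L3 → S/S/I on L3; bus BusRd Flush; mem=40
  op8 P2: load  L3 → S/S/S on L3; bus BusRd; mem=40
  op9 P2: load  L2 → I/I/E on L2; bus BusRd; mem=30
  op10 P2: store L3 := 94 → I/I/M on L3; bus BusUpgr; mem=40
  op11 P0: store L2 := 26 → M/I/I on L2; bus BusRdX; mem=30
  op12 P1: store L3 := 93 → I/M/I on L3; bus BusRdX Flush; mem=94
  op13 P2: store L3 := 32 → I/I/M on L3; bus BusRdX Flush; mem=93
  op14 P1: load  L3 → I/S/S on L3; bus BusRd Flush; mem=32
  op15 P2: store L3 := 41 → I/I/M on L3; bus BusUpgr; mem=32
  op16 P2: load  L3 → I/I/M on L3; bus (none); mem=32
  op17 P0: store L4 := 62 → M/I/I on L4; bus BusRdX; mem=70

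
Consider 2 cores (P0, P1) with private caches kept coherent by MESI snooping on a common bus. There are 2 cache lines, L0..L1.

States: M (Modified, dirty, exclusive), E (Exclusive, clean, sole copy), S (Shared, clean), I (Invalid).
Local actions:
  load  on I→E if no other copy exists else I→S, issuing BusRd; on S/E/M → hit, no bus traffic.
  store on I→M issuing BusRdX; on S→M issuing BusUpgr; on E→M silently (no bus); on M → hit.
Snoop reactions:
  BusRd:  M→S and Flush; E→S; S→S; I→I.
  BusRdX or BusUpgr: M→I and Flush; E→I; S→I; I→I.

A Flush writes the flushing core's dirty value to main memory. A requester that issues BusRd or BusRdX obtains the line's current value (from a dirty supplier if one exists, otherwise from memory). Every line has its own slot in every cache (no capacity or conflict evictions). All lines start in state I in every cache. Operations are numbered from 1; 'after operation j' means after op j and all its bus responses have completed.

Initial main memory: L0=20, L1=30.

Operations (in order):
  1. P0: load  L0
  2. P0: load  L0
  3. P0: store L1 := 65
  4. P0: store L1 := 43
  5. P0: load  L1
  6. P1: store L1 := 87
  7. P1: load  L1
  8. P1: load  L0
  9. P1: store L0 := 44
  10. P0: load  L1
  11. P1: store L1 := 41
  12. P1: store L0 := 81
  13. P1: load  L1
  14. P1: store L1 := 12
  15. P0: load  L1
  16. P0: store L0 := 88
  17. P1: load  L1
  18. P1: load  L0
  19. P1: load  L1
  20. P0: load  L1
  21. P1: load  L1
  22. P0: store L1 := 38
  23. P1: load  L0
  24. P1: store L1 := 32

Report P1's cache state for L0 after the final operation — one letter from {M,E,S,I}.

state = S

  op1 P0: load  L0 → E/I on L0; bus BusRd; mem=20
  op2 P0: load  L0 → E/I on L0; bus (none); mem=20
  op3 P0: store L1 := 65 → M/I on L1; bus BusRdX; mem=30
  op4 P0: store L1 := 43 → M/I on L1; bus (none); mem=30
  op5 P0: load  L1 → M/I on L1; bus (none); mem=30
  op6 P1: store L1 := 87 → I/M on L1; bus BusRdX Flush; mem=43
  op7 P1: load  L1 → I/M on L1; bus (none); mem=43
  op8 P1: load  L0 → S/S on L0; bus BusRd; mem=20
  op9 P1: store L0 := 44 → I/M on L0; bus BusUpgr; mem=20
  op10 P0: load  L1 → S/S on L1; bus BusRd Flush; mem=87
  op11 P1: store L1 := 41 → I/M on L1; bus BusUpgr; mem=87
  op12 P1: store L0 := 81 → I/M on L0; bus (none); mem=20
  op13 P1: load  L1 → I/M on L1; bus (none); mem=87
  op14 P1: store L1 := 12 → I/M on L1; bus (none); mem=87
  op15 P0: load  L1 → S/S on L1; bus BusRd Flush; mem=12
  op16 P0: store L0 := 88 → M/I on L0; bus BusRdX Flush; mem=81
  op17 P1: load  L1 → S/S on L1; bus (none); mem=12
  op18 P1: load  L0 → S/S on L0; bus BusRd Flush; mem=88
  op19 P1: load  L1 → S/S on L1; bus (none); mem=12
  op20 P0: load  L1 → S/S on L1; bus (none); mem=12
  op21 P1: load  L1 → S/S on L1; bus (none); mem=12
  op22 P0: store L1 := 38 → M/I on L1; bus BusUpgr; mem=12
  op23 P1: load  L0 → S/S on L0; bus (none); mem=88
  op24 P1: store L1 := 32 → I/M on L1; bus BusRdX Flush; mem=38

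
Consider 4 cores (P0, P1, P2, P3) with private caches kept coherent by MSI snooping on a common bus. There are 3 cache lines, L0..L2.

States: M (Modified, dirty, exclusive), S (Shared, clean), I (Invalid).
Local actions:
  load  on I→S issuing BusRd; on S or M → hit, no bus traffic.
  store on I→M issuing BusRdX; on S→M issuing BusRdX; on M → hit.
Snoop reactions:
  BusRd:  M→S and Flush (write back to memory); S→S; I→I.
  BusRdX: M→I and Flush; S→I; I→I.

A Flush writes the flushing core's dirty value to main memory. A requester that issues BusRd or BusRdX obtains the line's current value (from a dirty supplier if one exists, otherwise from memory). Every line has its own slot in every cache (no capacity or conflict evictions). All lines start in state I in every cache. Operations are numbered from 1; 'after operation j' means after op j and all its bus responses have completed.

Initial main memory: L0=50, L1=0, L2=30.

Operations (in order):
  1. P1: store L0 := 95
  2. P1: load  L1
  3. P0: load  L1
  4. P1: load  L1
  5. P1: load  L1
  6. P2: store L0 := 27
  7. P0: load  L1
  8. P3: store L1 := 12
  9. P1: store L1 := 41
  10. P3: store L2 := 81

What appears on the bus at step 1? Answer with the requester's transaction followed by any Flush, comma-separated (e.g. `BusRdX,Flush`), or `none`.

bus = BusRdX

step 1: P1: store L0 := 95  ⟶  IMII  (L0)  txn=BusRdX  M[L0]=50
step 2: P1: load  L1  ⟶  ISII  (L1)  txn=BusRd  M[L1]=0
step 3: P0: load  L1  ⟶  SSII  (L1)  txn=BusRd  M[L1]=0
step 4: P1: load  L1  ⟶  SSII  (L1)  txn=∅  M[L1]=0
step 5: P1: load  L1  ⟶  SSII  (L1)  txn=∅  M[L1]=0
step 6: P2: store L0 := 27  ⟶  IIMI  (L0)  txn=BusRdX+Flush  M[L0]=95
step 7: P0: load  L1  ⟶  SSII  (L1)  txn=∅  M[L1]=0
step 8: P3: store L1 := 12  ⟶  IIIM  (L1)  txn=BusRdX  M[L1]=0
step 9: P1: store L1 := 41  ⟶  IMII  (L1)  txn=BusRdX+Flush  M[L1]=12
step 10: P3: store L2 := 81  ⟶  IIIM  (L2)  txn=BusRdX  M[L2]=30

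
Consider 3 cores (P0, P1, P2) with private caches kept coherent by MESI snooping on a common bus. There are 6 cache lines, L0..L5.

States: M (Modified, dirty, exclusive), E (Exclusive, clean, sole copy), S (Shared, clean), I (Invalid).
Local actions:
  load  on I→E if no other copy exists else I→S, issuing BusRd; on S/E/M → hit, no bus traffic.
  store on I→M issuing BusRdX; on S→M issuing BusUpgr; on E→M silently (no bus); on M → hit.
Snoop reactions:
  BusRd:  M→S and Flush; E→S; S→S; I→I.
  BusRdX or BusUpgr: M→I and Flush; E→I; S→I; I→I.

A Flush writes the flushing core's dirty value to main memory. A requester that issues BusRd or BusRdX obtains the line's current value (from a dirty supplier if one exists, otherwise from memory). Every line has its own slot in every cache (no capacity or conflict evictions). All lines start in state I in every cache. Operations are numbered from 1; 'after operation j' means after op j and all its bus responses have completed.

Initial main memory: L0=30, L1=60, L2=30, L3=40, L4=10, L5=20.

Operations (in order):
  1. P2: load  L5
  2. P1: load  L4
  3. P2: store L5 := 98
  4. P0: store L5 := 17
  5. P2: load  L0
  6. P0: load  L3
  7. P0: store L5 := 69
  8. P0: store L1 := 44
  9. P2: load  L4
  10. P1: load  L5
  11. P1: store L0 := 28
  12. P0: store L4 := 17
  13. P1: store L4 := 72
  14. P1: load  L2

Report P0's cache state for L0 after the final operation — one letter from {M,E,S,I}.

state = I

1. P2: load  L5  bus=[BusRd]  L5: P0=I P1=I P2=E  mem[L5]=20
2. P1: load  L4  bus=[BusRd]  L4: P0=I P1=E P2=I  mem[L4]=10
3. P2: store L5 := 98  bus=[-]  L5: P0=I P1=I P2=M  mem[L5]=20
4. P0: store L5 := 17  bus=[BusRdX,Flush]  L5: P0=M P1=I P2=I  mem[L5]=98
5. P2: load  L0  bus=[BusRd]  L0: P0=I P1=I P2=E  mem[L0]=30
6. P0: load  L3  bus=[BusRd]  L3: P0=E P1=I P2=I  mem[L3]=40
7. P0: store L5 := 69  bus=[-]  L5: P0=M P1=I P2=I  mem[L5]=98
8. P0: store L1 := 44  bus=[BusRdX]  L1: P0=M P1=I P2=I  mem[L1]=60
9. P2: load  L4  bus=[BusRd]  L4: P0=I P1=S P2=S  mem[L4]=10
10. P1: load  L5  bus=[BusRd,Flush]  L5: P0=S P1=S P2=I  mem[L5]=69
11. P1: store L0 := 28  bus=[BusRdX]  L0: P0=I P1=M P2=I  mem[L0]=30
12. P0: store L4 := 17  bus=[BusRdX]  L4: P0=M P1=I P2=I  mem[L4]=10
13. P1: store L4 := 72  bus=[BusRdX,Flush]  L4: P0=I P1=M P2=I  mem[L4]=17
14. P1: load  L2  bus=[BusRd]  L2: P0=I P1=E P2=I  mem[L2]=30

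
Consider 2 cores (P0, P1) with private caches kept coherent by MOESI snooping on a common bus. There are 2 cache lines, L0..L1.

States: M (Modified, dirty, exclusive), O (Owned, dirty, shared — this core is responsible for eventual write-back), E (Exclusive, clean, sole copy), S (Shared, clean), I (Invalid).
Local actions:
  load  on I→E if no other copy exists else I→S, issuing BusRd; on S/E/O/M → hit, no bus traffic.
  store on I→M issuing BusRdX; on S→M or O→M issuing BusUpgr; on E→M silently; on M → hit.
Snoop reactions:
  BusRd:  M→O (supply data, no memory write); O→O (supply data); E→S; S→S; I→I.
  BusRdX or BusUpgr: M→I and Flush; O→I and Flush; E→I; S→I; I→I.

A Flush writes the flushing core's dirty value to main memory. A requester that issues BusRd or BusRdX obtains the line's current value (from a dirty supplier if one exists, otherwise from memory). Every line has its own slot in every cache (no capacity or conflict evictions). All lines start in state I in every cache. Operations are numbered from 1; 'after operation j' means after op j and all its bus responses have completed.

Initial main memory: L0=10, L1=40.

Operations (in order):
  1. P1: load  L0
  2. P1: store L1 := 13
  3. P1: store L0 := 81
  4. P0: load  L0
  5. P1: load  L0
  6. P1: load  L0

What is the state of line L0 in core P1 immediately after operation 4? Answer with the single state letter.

[1] P1: load  L0 | P0:I, P1:E(10) | bus: BusRd
[2] P1: store L1 := 13 | P0:I, P1:M(13) | bus: BusRdX
[3] P1: store L0 := 81 | P0:I, P1:M(81) | bus: none
[4] P0: load  L0 | P0:S(81), P1:O(81) | bus: BusRd
[5] P1: load  L0 | P0:S(81), P1:O(81) | bus: none
[6] P1: load  L0 | P0:S(81), P1:O(81) | bus: none

state = O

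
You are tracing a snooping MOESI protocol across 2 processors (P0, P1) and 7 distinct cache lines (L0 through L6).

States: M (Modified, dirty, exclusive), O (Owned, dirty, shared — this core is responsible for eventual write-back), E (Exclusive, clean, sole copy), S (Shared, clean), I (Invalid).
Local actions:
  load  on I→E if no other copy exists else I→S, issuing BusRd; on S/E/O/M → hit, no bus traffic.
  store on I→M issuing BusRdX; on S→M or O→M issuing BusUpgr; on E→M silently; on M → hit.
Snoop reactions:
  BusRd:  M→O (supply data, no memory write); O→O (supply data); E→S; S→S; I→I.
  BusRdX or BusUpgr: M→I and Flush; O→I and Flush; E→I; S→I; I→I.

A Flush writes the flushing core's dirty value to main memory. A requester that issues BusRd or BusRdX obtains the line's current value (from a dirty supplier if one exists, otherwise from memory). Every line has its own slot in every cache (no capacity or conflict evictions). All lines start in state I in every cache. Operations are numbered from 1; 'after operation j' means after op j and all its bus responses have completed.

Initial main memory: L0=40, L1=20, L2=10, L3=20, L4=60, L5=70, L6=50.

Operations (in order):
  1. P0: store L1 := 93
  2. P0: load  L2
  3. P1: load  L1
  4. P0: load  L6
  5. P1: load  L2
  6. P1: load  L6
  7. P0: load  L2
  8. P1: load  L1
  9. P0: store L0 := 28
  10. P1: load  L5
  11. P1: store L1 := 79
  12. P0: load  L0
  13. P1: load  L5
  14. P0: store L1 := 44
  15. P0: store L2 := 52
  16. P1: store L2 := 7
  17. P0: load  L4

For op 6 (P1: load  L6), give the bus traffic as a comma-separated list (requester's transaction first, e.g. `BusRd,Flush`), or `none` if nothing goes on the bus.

  op1 P0: store L1 := 93 → M/I on L1; bus BusRdX; mem=20
  op2 P0: load  L2 → E/I on L2; bus BusRd; mem=10
  op3 P1: load  L1 → O/S on L1; bus BusRd; mem=20
  op4 P0: load  L6 → E/I on L6; bus BusRd; mem=50
  op5 P1: load  L2 → S/S on L2; bus BusRd; mem=10
  op6 P1: load  L6 → S/S on L6; bus BusRd; mem=50
  op7 P0: load  L2 → S/S on L2; bus (none); mem=10
  op8 P1: load  L1 → O/S on L1; bus (none); mem=20
  op9 P0: store L0 := 28 → M/I on L0; bus BusRdX; mem=40
  op10 P1: load  L5 → I/E on L5; bus BusRd; mem=70
  op11 P1: store L1 := 79 → I/M on L1; bus BusUpgr Flush; mem=93
  op12 P0: load  L0 → M/I on L0; bus (none); mem=40
  op13 P1: load  L5 → I/E on L5; bus (none); mem=70
  op14 P0: store L1 := 44 → M/I on L1; bus BusRdX Flush; mem=79
  op15 P0: store L2 := 52 → M/I on L2; bus BusUpgr; mem=10
  op16 P1: store L2 := 7 → I/M on L2; bus BusRdX Flush; mem=52
  op17 P0: load  L4 → E/I on L4; bus BusRd; mem=60

bus = BusRd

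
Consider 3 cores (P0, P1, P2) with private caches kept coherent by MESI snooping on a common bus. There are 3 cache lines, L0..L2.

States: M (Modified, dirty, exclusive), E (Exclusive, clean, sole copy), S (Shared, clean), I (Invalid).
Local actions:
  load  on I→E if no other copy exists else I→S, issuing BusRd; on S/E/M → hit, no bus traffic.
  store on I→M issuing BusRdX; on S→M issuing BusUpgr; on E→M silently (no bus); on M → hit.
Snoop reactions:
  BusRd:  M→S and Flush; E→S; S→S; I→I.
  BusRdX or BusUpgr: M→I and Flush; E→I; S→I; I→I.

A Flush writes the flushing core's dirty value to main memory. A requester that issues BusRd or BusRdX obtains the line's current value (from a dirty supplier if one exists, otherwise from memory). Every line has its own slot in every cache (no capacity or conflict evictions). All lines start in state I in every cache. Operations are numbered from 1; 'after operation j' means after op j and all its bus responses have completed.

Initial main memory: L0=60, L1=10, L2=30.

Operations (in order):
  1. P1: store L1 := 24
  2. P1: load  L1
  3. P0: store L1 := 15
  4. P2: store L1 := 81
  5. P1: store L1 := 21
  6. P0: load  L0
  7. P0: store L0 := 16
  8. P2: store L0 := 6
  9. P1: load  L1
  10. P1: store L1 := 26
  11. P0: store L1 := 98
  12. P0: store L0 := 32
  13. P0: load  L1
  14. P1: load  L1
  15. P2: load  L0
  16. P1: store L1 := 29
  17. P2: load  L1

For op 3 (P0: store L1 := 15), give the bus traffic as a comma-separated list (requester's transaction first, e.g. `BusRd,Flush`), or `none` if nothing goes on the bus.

bus = BusRdX,Flush

  op1 P1: store L1 := 24 → I/M/I on L1; bus BusRdX; mem=10
  op2 P1: load  L1 → I/M/I on L1; bus (none); mem=10
  op3 P0: store L1 := 15 → M/I/I on L1; bus BusRdX Flush; mem=24
  op4 P2: store L1 := 81 → I/I/M on L1; bus BusRdX Flush; mem=15
  op5 P1: store L1 := 21 → I/M/I on L1; bus BusRdX Flush; mem=81
  op6 P0: load  L0 → E/I/I on L0; bus BusRd; mem=60
  op7 P0: store L0 := 16 → M/I/I on L0; bus (none); mem=60
  op8 P2: store L0 := 6 → I/I/M on L0; bus BusRdX Flush; mem=16
  op9 P1: load  L1 → I/M/I on L1; bus (none); mem=81
  op10 P1: store L1 := 26 → I/M/I on L1; bus (none); mem=81
  op11 P0: store L1 := 98 → M/I/I on L1; bus BusRdX Flush; mem=26
  op12 P0: store L0 := 32 → M/I/I on L0; bus BusRdX Flush; mem=6
  op13 P0: load  L1 → M/I/I on L1; bus (none); mem=26
  op14 P1: load  L1 → S/S/I on L1; bus BusRd Flush; mem=98
  op15 P2: load  L0 → S/I/S on L0; bus BusRd Flush; mem=32
  op16 P1: store L1 := 29 → I/M/I on L1; bus BusUpgr; mem=98
  op17 P2: load  L1 → I/S/S on L1; bus BusRd Flush; mem=29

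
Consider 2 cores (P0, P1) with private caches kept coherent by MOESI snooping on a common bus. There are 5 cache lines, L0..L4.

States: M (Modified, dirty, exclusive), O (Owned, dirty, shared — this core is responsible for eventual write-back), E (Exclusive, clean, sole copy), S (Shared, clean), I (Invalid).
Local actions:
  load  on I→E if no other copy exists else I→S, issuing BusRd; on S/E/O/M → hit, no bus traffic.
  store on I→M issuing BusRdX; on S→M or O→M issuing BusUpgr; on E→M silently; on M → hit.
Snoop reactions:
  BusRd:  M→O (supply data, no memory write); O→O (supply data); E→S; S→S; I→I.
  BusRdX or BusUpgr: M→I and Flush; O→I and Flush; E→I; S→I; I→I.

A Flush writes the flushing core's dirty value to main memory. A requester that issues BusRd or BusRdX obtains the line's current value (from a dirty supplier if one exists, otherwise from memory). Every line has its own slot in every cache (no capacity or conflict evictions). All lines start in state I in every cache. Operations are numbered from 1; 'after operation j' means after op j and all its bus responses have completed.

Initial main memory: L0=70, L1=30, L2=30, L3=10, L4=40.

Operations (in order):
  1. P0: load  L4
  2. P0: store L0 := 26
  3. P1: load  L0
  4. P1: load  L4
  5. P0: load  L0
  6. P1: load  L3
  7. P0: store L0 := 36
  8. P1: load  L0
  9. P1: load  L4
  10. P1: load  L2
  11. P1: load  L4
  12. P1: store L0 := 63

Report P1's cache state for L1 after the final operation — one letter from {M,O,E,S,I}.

state = I

[1] P0: load  L4 | P0:E(40), P1:I | bus: BusRd
[2] P0: store L0 := 26 | P0:M(26), P1:I | bus: BusRdX
[3] P1: load  L0 | P0:O(26), P1:S(26) | bus: BusRd
[4] P1: load  L4 | P0:S(40), P1:S(40) | bus: BusRd
[5] P0: load  L0 | P0:O(26), P1:S(26) | bus: none
[6] P1: load  L3 | P0:I, P1:E(10) | bus: BusRd
[7] P0: store L0 := 36 | P0:M(36), P1:I | bus: BusUpgr
[8] P1: load  L0 | P0:O(36), P1:S(36) | bus: BusRd
[9] P1: load  L4 | P0:S(40), P1:S(40) | bus: none
[10] P1: load  L2 | P0:I, P1:E(30) | bus: BusRd
[11] P1: load  L4 | P0:S(40), P1:S(40) | bus: none
[12] P1: store L0 := 63 | P0:I, P1:M(63) | bus: BusUpgr,Flush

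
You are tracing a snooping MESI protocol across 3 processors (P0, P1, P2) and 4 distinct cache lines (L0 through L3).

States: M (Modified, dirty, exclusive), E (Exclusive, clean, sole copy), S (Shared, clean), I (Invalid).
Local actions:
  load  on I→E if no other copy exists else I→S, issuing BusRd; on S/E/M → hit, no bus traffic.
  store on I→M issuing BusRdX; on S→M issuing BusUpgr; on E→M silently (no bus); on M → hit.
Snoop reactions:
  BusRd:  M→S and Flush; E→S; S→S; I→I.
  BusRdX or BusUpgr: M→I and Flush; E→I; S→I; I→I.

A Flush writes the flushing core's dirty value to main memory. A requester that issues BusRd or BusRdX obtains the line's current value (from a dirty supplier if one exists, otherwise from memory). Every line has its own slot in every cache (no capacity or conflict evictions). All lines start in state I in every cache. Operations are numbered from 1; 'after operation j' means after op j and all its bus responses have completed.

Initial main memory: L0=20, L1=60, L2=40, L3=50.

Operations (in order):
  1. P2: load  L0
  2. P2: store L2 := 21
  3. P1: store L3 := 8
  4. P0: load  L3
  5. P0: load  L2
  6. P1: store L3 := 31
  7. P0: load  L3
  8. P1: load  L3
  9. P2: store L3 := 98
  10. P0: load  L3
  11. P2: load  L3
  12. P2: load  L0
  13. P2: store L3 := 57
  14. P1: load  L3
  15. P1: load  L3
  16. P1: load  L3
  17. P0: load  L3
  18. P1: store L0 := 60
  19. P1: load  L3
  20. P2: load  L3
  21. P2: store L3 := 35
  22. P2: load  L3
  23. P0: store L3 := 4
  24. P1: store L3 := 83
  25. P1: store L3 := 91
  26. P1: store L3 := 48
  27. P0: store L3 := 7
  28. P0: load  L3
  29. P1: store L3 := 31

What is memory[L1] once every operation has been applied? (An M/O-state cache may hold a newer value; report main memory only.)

memory[L1] = 60

[1] P2: load  L0 | P0:I, P1:I, P2:E(20) | bus: BusRd
[2] P2: store L2 := 21 | P0:I, P1:I, P2:M(21) | bus: BusRdX
[3] P1: store L3 := 8 | P0:I, P1:M(8), P2:I | bus: BusRdX
[4] P0: load  L3 | P0:S(8), P1:S(8), P2:I | bus: BusRd,Flush
[5] P0: load  L2 | P0:S(21), P1:I, P2:S(21) | bus: BusRd,Flush
[6] P1: store L3 := 31 | P0:I, P1:M(31), P2:I | bus: BusUpgr
[7] P0: load  L3 | P0:S(31), P1:S(31), P2:I | bus: BusRd,Flush
[8] P1: load  L3 | P0:S(31), P1:S(31), P2:I | bus: none
[9] P2: store L3 := 98 | P0:I, P1:I, P2:M(98) | bus: BusRdX
[10] P0: load  L3 | P0:S(98), P1:I, P2:S(98) | bus: BusRd,Flush
[11] P2: load  L3 | P0:S(98), P1:I, P2:S(98) | bus: none
[12] P2: load  L0 | P0:I, P1:I, P2:E(20) | bus: none
[13] P2: store L3 := 57 | P0:I, P1:I, P2:M(57) | bus: BusUpgr
[14] P1: load  L3 | P0:I, P1:S(57), P2:S(57) | bus: BusRd,Flush
[15] P1: load  L3 | P0:I, P1:S(57), P2:S(57) | bus: none
[16] P1: load  L3 | P0:I, P1:S(57), P2:S(57) | bus: none
[17] P0: load  L3 | P0:S(57), P1:S(57), P2:S(57) | bus: BusRd
[18] P1: store L0 := 60 | P0:I, P1:M(60), P2:I | bus: BusRdX
[19] P1: load  L3 | P0:S(57), P1:S(57), P2:S(57) | bus: none
[20] P2: load  L3 | P0:S(57), P1:S(57), P2:S(57) | bus: none
[21] P2: store L3 := 35 | P0:I, P1:I, P2:M(35) | bus: BusUpgr
[22] P2: load  L3 | P0:I, P1:I, P2:M(35) | bus: none
[23] P0: store L3 := 4 | P0:M(4), P1:I, P2:I | bus: BusRdX,Flush
[24] P1: store L3 := 83 | P0:I, P1:M(83), P2:I | bus: BusRdX,Flush
[25] P1: store L3 := 91 | P0:I, P1:M(91), P2:I | bus: none
[26] P1: store L3 := 48 | P0:I, P1:M(48), P2:I | bus: none
[27] P0: store L3 := 7 | P0:M(7), P1:I, P2:I | bus: BusRdX,Flush
[28] P0: load  L3 | P0:M(7), P1:I, P2:I | bus: none
[29] P1: store L3 := 31 | P0:I, P1:M(31), P2:I | bus: BusRdX,Flush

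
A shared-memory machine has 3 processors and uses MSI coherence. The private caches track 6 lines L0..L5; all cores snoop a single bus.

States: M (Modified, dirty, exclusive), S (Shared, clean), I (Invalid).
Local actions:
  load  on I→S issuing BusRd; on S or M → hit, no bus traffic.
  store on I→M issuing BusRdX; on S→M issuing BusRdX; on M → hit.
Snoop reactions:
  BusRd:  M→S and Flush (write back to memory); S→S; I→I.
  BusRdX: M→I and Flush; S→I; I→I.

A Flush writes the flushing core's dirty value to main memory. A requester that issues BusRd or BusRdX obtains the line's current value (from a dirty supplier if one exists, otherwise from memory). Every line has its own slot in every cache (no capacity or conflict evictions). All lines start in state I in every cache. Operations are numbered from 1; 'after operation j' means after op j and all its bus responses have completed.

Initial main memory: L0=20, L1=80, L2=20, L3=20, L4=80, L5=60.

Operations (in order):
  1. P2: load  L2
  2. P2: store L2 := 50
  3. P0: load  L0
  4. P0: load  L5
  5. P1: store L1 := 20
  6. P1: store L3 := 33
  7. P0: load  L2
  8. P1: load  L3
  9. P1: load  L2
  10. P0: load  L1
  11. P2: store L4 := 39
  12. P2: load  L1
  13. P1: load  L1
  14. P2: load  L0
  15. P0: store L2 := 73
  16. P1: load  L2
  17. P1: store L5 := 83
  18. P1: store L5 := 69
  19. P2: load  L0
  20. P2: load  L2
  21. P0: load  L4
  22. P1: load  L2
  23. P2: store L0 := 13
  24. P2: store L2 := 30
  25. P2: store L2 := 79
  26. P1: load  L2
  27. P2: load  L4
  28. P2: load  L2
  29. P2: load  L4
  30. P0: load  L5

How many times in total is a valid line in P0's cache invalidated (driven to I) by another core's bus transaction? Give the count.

invalidations = 3

step 1: P2: load  L2  ⟶  IIS  (L2)  txn=BusRd  M[L2]=20
step 2: P2: store L2 := 50  ⟶  IIM  (L2)  txn=BusRdX  M[L2]=20
step 3: P0: load  L0  ⟶  SII  (L0)  txn=BusRd  M[L0]=20
step 4: P0: load  L5  ⟶  SII  (L5)  txn=BusRd  M[L5]=60
step 5: P1: store L1 := 20  ⟶  IMI  (L1)  txn=BusRdX  M[L1]=80
step 6: P1: store L3 := 33  ⟶  IMI  (L3)  txn=BusRdX  M[L3]=20
step 7: P0: load  L2  ⟶  SIS  (L2)  txn=BusRd+Flush  M[L2]=50
step 8: P1: load  L3  ⟶  IMI  (L3)  txn=∅  M[L3]=20
step 9: P1: load  L2  ⟶  SSS  (L2)  txn=BusRd  M[L2]=50
step 10: P0: load  L1  ⟶  SSI  (L1)  txn=BusRd+Flush  M[L1]=20
step 11: P2: store L4 := 39  ⟶  IIM  (L4)  txn=BusRdX  M[L4]=80
step 12: P2: load  L1  ⟶  SSS  (L1)  txn=BusRd  M[L1]=20
step 13: P1: load  L1  ⟶  SSS  (L1)  txn=∅  M[L1]=20
step 14: P2: load  L0  ⟶  SIS  (L0)  txn=BusRd  M[L0]=20
step 15: P0: store L2 := 73  ⟶  MII  (L2)  txn=BusRdX  M[L2]=50
step 16: P1: load  L2  ⟶  SSI  (L2)  txn=BusRd+Flush  M[L2]=73
step 17: P1: store L5 := 83  ⟶  IMI  (L5)  txn=BusRdX  M[L5]=60
step 18: P1: store L5 := 69  ⟶  IMI  (L5)  txn=∅  M[L5]=60
step 19: P2: load  L0  ⟶  SIS  (L0)  txn=∅  M[L0]=20
step 20: P2: load  L2  ⟶  SSS  (L2)  txn=BusRd  M[L2]=73
step 21: P0: load  L4  ⟶  SIS  (L4)  txn=BusRd+Flush  M[L4]=39
step 22: P1: load  L2  ⟶  SSS  (L2)  txn=∅  M[L2]=73
step 23: P2: store L0 := 13  ⟶  IIM  (L0)  txn=BusRdX  M[L0]=20
step 24: P2: store L2 := 30  ⟶  IIM  (L2)  txn=BusRdX  M[L2]=73
step 25: P2: store L2 := 79  ⟶  IIM  (L2)  txn=∅  M[L2]=73
step 26: P1: load  L2  ⟶  ISS  (L2)  txn=BusRd+Flush  M[L2]=79
step 27: P2: load  L4  ⟶  SIS  (L4)  txn=∅  M[L4]=39
step 28: P2: load  L2  ⟶  ISS  (L2)  txn=∅  M[L2]=79
step 29: P2: load  L4  ⟶  SIS  (L4)  txn=∅  M[L4]=39
step 30: P0: load  L5  ⟶  SSI  (L5)  txn=BusRd+Flush  M[L5]=69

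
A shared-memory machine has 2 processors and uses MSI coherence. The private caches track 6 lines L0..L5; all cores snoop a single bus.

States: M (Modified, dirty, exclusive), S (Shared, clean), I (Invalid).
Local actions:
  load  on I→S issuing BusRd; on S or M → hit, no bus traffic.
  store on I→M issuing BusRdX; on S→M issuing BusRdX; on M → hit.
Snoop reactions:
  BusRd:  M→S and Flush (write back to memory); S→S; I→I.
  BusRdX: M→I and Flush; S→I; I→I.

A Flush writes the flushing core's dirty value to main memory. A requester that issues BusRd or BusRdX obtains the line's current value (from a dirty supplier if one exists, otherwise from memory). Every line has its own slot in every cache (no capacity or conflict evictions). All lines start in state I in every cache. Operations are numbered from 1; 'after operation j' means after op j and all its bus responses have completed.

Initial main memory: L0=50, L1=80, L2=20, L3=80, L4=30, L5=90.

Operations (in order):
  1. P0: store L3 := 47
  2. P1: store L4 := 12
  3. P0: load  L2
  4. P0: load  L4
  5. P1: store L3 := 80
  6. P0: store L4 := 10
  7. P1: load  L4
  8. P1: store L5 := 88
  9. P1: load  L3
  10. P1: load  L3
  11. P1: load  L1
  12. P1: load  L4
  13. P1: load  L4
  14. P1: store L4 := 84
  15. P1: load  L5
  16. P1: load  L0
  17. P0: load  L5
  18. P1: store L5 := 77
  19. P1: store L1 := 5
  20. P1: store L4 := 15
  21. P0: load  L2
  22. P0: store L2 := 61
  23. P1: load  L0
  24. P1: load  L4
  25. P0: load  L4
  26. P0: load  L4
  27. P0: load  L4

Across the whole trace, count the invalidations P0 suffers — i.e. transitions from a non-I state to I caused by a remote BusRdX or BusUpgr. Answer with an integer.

1. P0: store L3 := 47  bus=[BusRdX]  L3: P0=M P1=I  mem[L3]=80
2. P1: store L4 := 12  bus=[BusRdX]  L4: P0=I P1=M  mem[L4]=30
3. P0: load  L2  bus=[BusRd]  L2: P0=S P1=I  mem[L2]=20
4. P0: load  L4  bus=[BusRd,Flush]  L4: P0=S P1=S  mem[L4]=12
5. P1: store L3 := 80  bus=[BusRdX,Flush]  L3: P0=I P1=M  mem[L3]=47
6. P0: store L4 := 10  bus=[BusRdX]  L4: P0=M P1=I  mem[L4]=12
7. P1: load  L4  bus=[BusRd,Flush]  L4: P0=S P1=S  mem[L4]=10
8. P1: store L5 := 88  bus=[BusRdX]  L5: P0=I P1=M  mem[L5]=90
9. P1: load  L3  bus=[-]  L3: P0=I P1=M  mem[L3]=47
10. P1: load  L3  bus=[-]  L3: P0=I P1=M  mem[L3]=47
11. P1: load  L1  bus=[BusRd]  L1: P0=I P1=S  mem[L1]=80
12. P1: load  L4  bus=[-]  L4: P0=S P1=S  mem[L4]=10
13. P1: load  L4  bus=[-]  L4: P0=S P1=S  mem[L4]=10
14. P1: store L4 := 84  bus=[BusRdX]  L4: P0=I P1=M  mem[L4]=10
15. P1: load  L5  bus=[-]  L5: P0=I P1=M  mem[L5]=90
16. P1: load  L0  bus=[BusRd]  L0: P0=I P1=S  mem[L0]=50
17. P0: load  L5  bus=[BusRd,Flush]  L5: P0=S P1=S  mem[L5]=88
18. P1: store L5 := 77  bus=[BusRdX]  L5: P0=I P1=M  mem[L5]=88
19. P1: store L1 := 5  bus=[BusRdX]  L1: P0=I P1=M  mem[L1]=80
20. P1: store L4 := 15  bus=[-]  L4: P0=I P1=M  mem[L4]=10
21. P0: load  L2  bus=[-]  L2: P0=S P1=I  mem[L2]=20
22. P0: store L2 := 61  bus=[BusRdX]  L2: P0=M P1=I  mem[L2]=20
23. P1: load  L0  bus=[-]  L0: P0=I P1=S  mem[L0]=50
24. P1: load  L4  bus=[-]  L4: P0=I P1=M  mem[L4]=10
25. P0: load  L4  bus=[BusRd,Flush]  L4: P0=S P1=S  mem[L4]=15
26. P0: load  L4  bus=[-]  L4: P0=S P1=S  mem[L4]=15
27. P0: load  L4  bus=[-]  L4: P0=S P1=S  mem[L4]=15

invalidations = 3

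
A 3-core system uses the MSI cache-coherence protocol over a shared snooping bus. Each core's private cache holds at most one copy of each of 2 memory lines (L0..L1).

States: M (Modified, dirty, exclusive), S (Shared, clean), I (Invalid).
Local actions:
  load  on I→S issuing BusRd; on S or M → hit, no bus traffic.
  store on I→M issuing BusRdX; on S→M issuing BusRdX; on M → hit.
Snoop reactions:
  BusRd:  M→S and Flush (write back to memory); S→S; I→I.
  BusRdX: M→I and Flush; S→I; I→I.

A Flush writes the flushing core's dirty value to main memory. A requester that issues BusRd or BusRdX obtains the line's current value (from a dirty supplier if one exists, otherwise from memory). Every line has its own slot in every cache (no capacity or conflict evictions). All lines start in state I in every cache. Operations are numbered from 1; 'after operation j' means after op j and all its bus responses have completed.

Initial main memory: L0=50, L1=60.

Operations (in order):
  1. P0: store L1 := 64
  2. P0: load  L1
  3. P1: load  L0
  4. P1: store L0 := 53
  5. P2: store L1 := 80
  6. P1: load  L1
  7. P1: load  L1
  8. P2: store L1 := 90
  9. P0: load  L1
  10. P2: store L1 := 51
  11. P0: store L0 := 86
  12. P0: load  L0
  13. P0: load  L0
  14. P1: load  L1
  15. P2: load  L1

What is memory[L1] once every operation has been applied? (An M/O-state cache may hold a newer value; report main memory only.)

memory[L1] = 51

[1] P0: store L1 := 64 | P0:M(64), P1:I, P2:I | bus: BusRdX
[2] P0: load  L1 | P0:M(64), P1:I, P2:I | bus: none
[3] P1: load  L0 | P0:I, P1:S(50), P2:I | bus: BusRd
[4] P1: store L0 := 53 | P0:I, P1:M(53), P2:I | bus: BusRdX
[5] P2: store L1 := 80 | P0:I, P1:I, P2:M(80) | bus: BusRdX,Flush
[6] P1: load  L1 | P0:I, P1:S(80), P2:S(80) | bus: BusRd,Flush
[7] P1: load  L1 | P0:I, P1:S(80), P2:S(80) | bus: none
[8] P2: store L1 := 90 | P0:I, P1:I, P2:M(90) | bus: BusRdX
[9] P0: load  L1 | P0:S(90), P1:I, P2:S(90) | bus: BusRd,Flush
[10] P2: store L1 := 51 | P0:I, P1:I, P2:M(51) | bus: BusRdX
[11] P0: store L0 := 86 | P0:M(86), P1:I, P2:I | bus: BusRdX,Flush
[12] P0: load  L0 | P0:M(86), P1:I, P2:I | bus: none
[13] P0: load  L0 | P0:M(86), P1:I, P2:I | bus: none
[14] P1: load  L1 | P0:I, P1:S(51), P2:S(51) | bus: BusRd,Flush
[15] P2: load  L1 | P0:I, P1:S(51), P2:S(51) | bus: none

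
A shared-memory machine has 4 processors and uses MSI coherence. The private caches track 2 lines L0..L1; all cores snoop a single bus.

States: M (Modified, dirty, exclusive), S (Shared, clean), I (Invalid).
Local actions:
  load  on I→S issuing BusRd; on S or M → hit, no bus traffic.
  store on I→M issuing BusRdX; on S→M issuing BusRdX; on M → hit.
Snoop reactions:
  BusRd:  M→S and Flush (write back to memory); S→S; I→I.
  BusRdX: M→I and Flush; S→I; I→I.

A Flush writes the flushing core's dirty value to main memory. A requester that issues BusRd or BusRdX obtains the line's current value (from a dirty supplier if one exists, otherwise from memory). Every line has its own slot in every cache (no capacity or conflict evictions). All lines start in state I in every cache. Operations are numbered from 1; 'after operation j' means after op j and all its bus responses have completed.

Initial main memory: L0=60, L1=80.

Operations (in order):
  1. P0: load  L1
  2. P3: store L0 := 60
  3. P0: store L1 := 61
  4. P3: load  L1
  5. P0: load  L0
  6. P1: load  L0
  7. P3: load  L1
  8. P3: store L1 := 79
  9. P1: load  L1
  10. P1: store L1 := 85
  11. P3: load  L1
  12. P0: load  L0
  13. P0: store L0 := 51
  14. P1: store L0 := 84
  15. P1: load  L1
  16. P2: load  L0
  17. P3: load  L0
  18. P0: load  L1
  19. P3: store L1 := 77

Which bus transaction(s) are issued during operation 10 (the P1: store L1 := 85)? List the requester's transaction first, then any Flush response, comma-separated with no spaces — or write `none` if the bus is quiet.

[1] P0: load  L1 | P0:S(80), P1:I, P2:I, P3:I | bus: BusRd
[2] P3: store L0 := 60 | P0:I, P1:I, P2:I, P3:M(60) | bus: BusRdX
[3] P0: store L1 := 61 | P0:M(61), P1:I, P2:I, P3:I | bus: BusRdX
[4] P3: load  L1 | P0:S(61), P1:I, P2:I, P3:S(61) | bus: BusRd,Flush
[5] P0: load  L0 | P0:S(60), P1:I, P2:I, P3:S(60) | bus: BusRd,Flush
[6] P1: load  L0 | P0:S(60), P1:S(60), P2:I, P3:S(60) | bus: BusRd
[7] P3: load  L1 | P0:S(61), P1:I, P2:I, P3:S(61) | bus: none
[8] P3: store L1 := 79 | P0:I, P1:I, P2:I, P3:M(79) | bus: BusRdX
[9] P1: load  L1 | P0:I, P1:S(79), P2:I, P3:S(79) | bus: BusRd,Flush
[10] P1: store L1 := 85 | P0:I, P1:M(85), P2:I, P3:I | bus: BusRdX
[11] P3: load  L1 | P0:I, P1:S(85), P2:I, P3:S(85) | bus: BusRd,Flush
[12] P0: load  L0 | P0:S(60), P1:S(60), P2:I, P3:S(60) | bus: none
[13] P0: store L0 := 51 | P0:M(51), P1:I, P2:I, P3:I | bus: BusRdX
[14] P1: store L0 := 84 | P0:I, P1:M(84), P2:I, P3:I | bus: BusRdX,Flush
[15] P1: load  L1 | P0:I, P1:S(85), P2:I, P3:S(85) | bus: none
[16] P2: load  L0 | P0:I, P1:S(84), P2:S(84), P3:I | bus: BusRd,Flush
[17] P3: load  L0 | P0:I, P1:S(84), P2:S(84), P3:S(84) | bus: BusRd
[18] P0: load  L1 | P0:S(85), P1:S(85), P2:I, P3:S(85) | bus: BusRd
[19] P3: store L1 := 77 | P0:I, P1:I, P2:I, P3:M(77) | bus: BusRdX

bus = BusRdX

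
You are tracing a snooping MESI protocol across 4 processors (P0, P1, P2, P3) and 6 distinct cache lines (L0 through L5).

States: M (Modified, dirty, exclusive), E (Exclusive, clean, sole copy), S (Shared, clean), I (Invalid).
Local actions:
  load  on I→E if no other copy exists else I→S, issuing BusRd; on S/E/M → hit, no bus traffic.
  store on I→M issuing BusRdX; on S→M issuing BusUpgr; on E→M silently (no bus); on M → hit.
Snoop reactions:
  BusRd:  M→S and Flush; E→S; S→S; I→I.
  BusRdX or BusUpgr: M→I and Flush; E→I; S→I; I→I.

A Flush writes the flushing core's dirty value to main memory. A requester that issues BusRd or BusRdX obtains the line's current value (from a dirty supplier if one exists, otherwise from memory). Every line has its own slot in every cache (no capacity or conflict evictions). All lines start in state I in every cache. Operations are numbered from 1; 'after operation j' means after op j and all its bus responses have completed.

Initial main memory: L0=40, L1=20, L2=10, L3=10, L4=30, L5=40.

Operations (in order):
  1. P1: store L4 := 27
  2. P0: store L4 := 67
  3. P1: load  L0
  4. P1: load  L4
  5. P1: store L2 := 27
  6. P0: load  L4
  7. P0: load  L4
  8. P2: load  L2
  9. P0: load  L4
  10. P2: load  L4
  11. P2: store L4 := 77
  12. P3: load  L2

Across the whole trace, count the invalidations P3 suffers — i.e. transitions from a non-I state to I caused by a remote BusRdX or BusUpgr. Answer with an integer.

step 1: P1: store L4 := 27  ⟶  IMII  (L4)  txn=BusRdX  M[L4]=30
step 2: P0: store L4 := 67  ⟶  MIII  (L4)  txn=BusRdX+Flush  M[L4]=27
step 3: P1: load  L0  ⟶  IEII  (L0)  txn=BusRd  M[L0]=40
step 4: P1: load  L4  ⟶  SSII  (L4)  txn=BusRd+Flush  M[L4]=67
step 5: P1: store L2 := 27  ⟶  IMII  (L2)  txn=BusRdX  M[L2]=10
step 6: P0: load  L4  ⟶  SSII  (L4)  txn=∅  M[L4]=67
step 7: P0: load  L4  ⟶  SSII  (L4)  txn=∅  M[L4]=67
step 8: P2: load  L2  ⟶  ISSI  (L2)  txn=BusRd+Flush  M[L2]=27
step 9: P0: load  L4  ⟶  SSII  (L4)  txn=∅  M[L4]=67
step 10: P2: load  L4  ⟶  SSSI  (L4)  txn=BusRd  M[L4]=67
step 11: P2: store L4 := 77  ⟶  IIMI  (L4)  txn=BusUpgr  M[L4]=67
step 12: P3: load  L2  ⟶  ISSS  (L2)  txn=BusRd  M[L2]=27

invalidations = 0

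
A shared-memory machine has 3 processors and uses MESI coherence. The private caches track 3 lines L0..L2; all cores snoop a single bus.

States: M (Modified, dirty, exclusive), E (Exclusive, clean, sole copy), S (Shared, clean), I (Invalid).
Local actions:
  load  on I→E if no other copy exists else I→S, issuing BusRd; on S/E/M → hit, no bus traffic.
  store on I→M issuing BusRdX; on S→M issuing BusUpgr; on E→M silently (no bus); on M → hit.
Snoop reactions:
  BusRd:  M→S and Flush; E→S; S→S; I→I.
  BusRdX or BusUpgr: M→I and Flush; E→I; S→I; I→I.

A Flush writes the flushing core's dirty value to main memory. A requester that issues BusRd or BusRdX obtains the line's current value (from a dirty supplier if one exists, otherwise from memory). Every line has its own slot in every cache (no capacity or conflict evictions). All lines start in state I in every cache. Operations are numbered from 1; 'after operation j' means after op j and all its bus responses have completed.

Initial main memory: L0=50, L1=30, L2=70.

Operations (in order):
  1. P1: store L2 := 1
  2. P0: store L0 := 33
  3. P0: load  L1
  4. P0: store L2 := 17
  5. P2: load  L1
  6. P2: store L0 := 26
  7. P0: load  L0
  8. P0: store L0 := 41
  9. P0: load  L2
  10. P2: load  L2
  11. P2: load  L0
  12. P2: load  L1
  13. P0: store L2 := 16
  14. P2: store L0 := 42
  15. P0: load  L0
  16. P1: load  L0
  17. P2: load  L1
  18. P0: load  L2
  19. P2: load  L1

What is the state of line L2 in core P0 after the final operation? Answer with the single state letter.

1. P1: store L2 := 1  bus=[BusRdX]  L2: P0=I P1=M P2=I  mem[L2]=70
2. P0: store L0 := 33  bus=[BusRdX]  L0: P0=M P1=I P2=I  mem[L0]=50
3. P0: load  L1  bus=[BusRd]  L1: P0=E P1=I P2=I  mem[L1]=30
4. P0: store L2 := 17  bus=[BusRdX,Flush]  L2: P0=M P1=I P2=I  mem[L2]=1
5. P2: load  L1  bus=[BusRd]  L1: P0=S P1=I P2=S  mem[L1]=30
6. P2: store L0 := 26  bus=[BusRdX,Flush]  L0: P0=I P1=I P2=M  mem[L0]=33
7. P0: load  L0  bus=[BusRd,Flush]  L0: P0=S P1=I P2=S  mem[L0]=26
8. P0: store L0 := 41  bus=[BusUpgr]  L0: P0=M P1=I P2=I  mem[L0]=26
9. P0: load  L2  bus=[-]  L2: P0=M P1=I P2=I  mem[L2]=1
10. P2: load  L2  bus=[BusRd,Flush]  L2: P0=S P1=I P2=S  mem[L2]=17
11. P2: load  L0  bus=[BusRd,Flush]  L0: P0=S P1=I P2=S  mem[L0]=41
12. P2: load  L1  bus=[-]  L1: P0=S P1=I P2=S  mem[L1]=30
13. P0: store L2 := 16  bus=[BusUpgr]  L2: P0=M P1=I P2=I  mem[L2]=17
14. P2: store L0 := 42  bus=[BusUpgr]  L0: P0=I P1=I P2=M  mem[L0]=41
15. P0: load  L0  bus=[BusRd,Flush]  L0: P0=S P1=I P2=S  mem[L0]=42
16. P1: load  L0  bus=[BusRd]  L0: P0=S P1=S P2=S  mem[L0]=42
17. P2: load  L1  bus=[-]  L1: P0=S P1=I P2=S  mem[L1]=30
18. P0: load  L2  bus=[-]  L2: P0=M P1=I P2=I  mem[L2]=17
19. P2: load  L1  bus=[-]  L1: P0=S P1=I P2=S  mem[L1]=30

state = M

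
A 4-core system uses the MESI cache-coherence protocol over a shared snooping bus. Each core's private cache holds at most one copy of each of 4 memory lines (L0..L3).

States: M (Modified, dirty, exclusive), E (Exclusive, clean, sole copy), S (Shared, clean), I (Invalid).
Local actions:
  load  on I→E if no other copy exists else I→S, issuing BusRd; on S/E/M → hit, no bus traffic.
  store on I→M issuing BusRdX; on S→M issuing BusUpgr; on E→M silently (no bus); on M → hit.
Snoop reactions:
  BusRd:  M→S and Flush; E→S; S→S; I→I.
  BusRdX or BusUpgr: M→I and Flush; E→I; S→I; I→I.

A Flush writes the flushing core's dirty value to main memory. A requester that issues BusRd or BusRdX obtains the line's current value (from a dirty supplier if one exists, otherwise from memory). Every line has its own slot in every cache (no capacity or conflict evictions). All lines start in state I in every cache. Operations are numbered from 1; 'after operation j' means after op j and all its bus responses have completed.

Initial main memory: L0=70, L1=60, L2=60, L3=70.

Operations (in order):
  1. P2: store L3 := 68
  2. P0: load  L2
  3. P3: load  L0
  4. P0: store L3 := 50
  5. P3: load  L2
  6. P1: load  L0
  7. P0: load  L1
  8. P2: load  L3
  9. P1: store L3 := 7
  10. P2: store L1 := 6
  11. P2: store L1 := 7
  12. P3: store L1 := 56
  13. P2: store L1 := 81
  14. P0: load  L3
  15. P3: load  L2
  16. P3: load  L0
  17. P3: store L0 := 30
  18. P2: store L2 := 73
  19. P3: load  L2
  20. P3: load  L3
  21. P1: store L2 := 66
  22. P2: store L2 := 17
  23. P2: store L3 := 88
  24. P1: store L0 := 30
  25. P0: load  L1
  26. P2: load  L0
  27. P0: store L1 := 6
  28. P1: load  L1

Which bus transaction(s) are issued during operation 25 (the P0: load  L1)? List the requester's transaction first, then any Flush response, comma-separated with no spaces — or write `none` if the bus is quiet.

[1] P2: store L3 := 68 | P0:I, P1:I, P2:M(68), P3:I | bus: BusRdX
[2] P0: load  L2 | P0:E(60), P1:I, P2:I, P3:I | bus: BusRd
[3] P3: load  L0 | P0:I, P1:I, P2:I, P3:E(70) | bus: BusRd
[4] P0: store L3 := 50 | P0:M(50), P1:I, P2:I, P3:I | bus: BusRdX,Flush
[5] P3: load  L2 | P0:S(60), P1:I, P2:I, P3:S(60) | bus: BusRd
[6] P1: load  L0 | P0:I, P1:S(70), P2:I, P3:S(70) | bus: BusRd
[7] P0: load  L1 | P0:E(60), P1:I, P2:I, P3:I | bus: BusRd
[8] P2: load  L3 | P0:S(50), P1:I, P2:S(50), P3:I | bus: BusRd,Flush
[9] P1: store L3 := 7 | P0:I, P1:M(7), P2:I, P3:I | bus: BusRdX
[10] P2: store L1 := 6 | P0:I, P1:I, P2:M(6), P3:I | bus: BusRdX
[11] P2: store L1 := 7 | P0:I, P1:I, P2:M(7), P3:I | bus: none
[12] P3: store L1 := 56 | P0:I, P1:I, P2:I, P3:M(56) | bus: BusRdX,Flush
[13] P2: store L1 := 81 | P0:I, P1:I, P2:M(81), P3:I | bus: BusRdX,Flush
[14] P0: load  L3 | P0:S(7), P1:S(7), P2:I, P3:I | bus: BusRd,Flush
[15] P3: load  L2 | P0:S(60), P1:I, P2:I, P3:S(60) | bus: none
[16] P3: load  L0 | P0:I, P1:S(70), P2:I, P3:S(70) | bus: none
[17] P3: store L0 := 30 | P0:I, P1:I, P2:I, P3:M(30) | bus: BusUpgr
[18] P2: store L2 := 73 | P0:I, P1:I, P2:M(73), P3:I | bus: BusRdX
[19] P3: load  L2 | P0:I, P1:I, P2:S(73), P3:S(73) | bus: BusRd,Flush
[20] P3: load  L3 | P0:S(7), P1:S(7), P2:I, P3:S(7) | bus: BusRd
[21] P1: store L2 := 66 | P0:I, P1:M(66), P2:I, P3:I | bus: BusRdX
[22] P2: store L2 := 17 | P0:I, P1:I, P2:M(17), P3:I | bus: BusRdX,Flush
[23] P2: store L3 := 88 | P0:I, P1:I, P2:M(88), P3:I | bus: BusRdX
[24] P1: store L0 := 30 | P0:I, P1:M(30), P2:I, P3:I | bus: BusRdX,Flush
[25] P0: load  L1 | P0:S(81), P1:I, P2:S(81), P3:I | bus: BusRd,Flush
[26] P2: load  L0 | P0:I, P1:S(30), P2:S(30), P3:I | bus: BusRd,Flush
[27] P0: store L1 := 6 | P0:M(6), P1:I, P2:I, P3:I | bus: BusUpgr
[28] P1: load  L1 | P0:S(6), P1:S(6), P2:I, P3:I | bus: BusRd,Flush

bus = BusRd,Flush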